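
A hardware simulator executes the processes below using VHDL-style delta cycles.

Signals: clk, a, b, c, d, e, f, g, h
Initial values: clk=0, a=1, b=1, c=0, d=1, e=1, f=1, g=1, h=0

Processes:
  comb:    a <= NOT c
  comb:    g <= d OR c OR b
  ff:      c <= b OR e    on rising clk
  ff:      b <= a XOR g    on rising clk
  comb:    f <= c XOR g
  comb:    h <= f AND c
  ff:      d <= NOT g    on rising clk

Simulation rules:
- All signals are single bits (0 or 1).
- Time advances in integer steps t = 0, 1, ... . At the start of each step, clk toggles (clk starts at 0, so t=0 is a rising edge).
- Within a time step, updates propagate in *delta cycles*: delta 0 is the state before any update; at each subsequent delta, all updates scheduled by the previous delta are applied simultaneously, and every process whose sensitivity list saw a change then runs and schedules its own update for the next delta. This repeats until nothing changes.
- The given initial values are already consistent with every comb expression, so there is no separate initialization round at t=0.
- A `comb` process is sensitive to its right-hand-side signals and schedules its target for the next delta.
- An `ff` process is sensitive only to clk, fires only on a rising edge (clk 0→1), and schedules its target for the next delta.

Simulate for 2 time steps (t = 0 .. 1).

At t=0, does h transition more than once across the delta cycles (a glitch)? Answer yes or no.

yes

[bits: a,c,f,clk,e,g,d,h,b]
t=0: Δ0=101011101 Δ1=101111101 Δ2=111111000 Δ3=010111010 Δ4=010111000 | 4Δ
t=1: Δ0=010111000 Δ1=010011000 | 1Δ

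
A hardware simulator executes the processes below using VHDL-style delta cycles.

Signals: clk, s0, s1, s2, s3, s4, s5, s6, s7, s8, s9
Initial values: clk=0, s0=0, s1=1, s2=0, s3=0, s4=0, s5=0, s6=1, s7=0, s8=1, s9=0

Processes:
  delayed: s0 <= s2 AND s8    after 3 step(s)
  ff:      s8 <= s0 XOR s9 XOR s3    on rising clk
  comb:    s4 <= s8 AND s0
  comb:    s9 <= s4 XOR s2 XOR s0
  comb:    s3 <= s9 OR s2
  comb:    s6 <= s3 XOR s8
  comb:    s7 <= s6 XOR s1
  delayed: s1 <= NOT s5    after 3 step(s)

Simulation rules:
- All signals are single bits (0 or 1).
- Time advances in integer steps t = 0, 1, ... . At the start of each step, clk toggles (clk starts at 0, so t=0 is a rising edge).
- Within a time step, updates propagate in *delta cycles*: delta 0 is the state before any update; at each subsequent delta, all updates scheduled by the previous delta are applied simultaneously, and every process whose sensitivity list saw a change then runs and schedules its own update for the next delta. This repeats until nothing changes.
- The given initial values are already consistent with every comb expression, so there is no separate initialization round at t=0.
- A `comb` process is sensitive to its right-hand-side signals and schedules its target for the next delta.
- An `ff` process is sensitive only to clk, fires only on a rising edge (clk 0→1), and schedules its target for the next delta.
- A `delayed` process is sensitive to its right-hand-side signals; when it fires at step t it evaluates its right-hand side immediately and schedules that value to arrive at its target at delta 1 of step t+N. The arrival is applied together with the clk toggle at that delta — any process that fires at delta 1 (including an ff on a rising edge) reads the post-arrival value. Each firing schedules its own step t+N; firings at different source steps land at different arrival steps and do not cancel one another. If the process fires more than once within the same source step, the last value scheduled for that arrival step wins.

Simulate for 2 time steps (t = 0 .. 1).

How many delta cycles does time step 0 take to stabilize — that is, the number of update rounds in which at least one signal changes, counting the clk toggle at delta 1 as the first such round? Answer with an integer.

4

t0.Δ0 s2=0 s9=0 s3=0 s5=0 s1=1 s0=0 s7=0 s6=1 clk=0 s4=0 s8=1
t0.Δ1 s2=0 s9=0 s3=0 s5=0 s1=1 s0=0 s7=0 s6=1 clk=1 s4=0 s8=1
t0.Δ2 s2=0 s9=0 s3=0 s5=0 s1=1 s0=0 s7=0 s6=1 clk=1 s4=0 s8=0
t0.Δ3 s2=0 s9=0 s3=0 s5=0 s1=1 s0=0 s7=0 s6=0 clk=1 s4=0 s8=0
t0.Δ4 s2=0 s9=0 s3=0 s5=0 s1=1 s0=0 s7=1 s6=0 clk=1 s4=0 s8=0
t1.Δ0 s2=0 s9=0 s3=0 s5=0 s1=1 s0=0 s7=1 s6=0 clk=1 s4=0 s8=0
t1.Δ1 s2=0 s9=0 s3=0 s5=0 s1=1 s0=0 s7=1 s6=0 clk=0 s4=0 s8=0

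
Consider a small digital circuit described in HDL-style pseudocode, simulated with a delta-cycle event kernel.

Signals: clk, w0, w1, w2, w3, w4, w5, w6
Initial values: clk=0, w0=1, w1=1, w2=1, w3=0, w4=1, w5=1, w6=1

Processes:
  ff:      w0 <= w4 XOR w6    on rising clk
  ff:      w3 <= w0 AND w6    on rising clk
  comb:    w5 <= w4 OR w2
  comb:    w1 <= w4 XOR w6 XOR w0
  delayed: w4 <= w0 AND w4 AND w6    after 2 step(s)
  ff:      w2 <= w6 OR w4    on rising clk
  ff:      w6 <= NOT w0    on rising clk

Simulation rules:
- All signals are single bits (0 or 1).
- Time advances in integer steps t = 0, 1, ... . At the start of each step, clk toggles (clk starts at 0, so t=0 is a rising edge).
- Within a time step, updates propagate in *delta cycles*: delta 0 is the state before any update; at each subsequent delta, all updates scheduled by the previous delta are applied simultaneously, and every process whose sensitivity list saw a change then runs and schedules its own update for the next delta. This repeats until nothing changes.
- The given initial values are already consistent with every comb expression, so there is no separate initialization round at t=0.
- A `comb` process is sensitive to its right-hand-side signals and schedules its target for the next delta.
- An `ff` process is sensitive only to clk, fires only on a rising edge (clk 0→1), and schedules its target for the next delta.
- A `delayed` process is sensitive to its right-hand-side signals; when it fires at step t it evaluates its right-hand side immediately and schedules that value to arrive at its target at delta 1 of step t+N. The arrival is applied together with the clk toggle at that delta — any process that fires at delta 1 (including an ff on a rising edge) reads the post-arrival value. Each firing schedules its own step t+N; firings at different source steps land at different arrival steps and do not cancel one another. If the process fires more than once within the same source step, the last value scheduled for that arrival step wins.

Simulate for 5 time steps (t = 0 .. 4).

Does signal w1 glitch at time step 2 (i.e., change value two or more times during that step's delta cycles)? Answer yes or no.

yes

t0.Δ0 w2=1 w5=1 w1=1 w0=1 w3=0 clk=0 w6=1 w4=1
t0.Δ1 w2=1 w5=1 w1=1 w0=1 w3=0 clk=1 w6=1 w4=1
t0.Δ2 w2=1 w5=1 w1=1 w0=0 w3=1 clk=1 w6=0 w4=1
t1.Δ0 w2=1 w5=1 w1=1 w0=0 w3=1 clk=1 w6=0 w4=1
t1.Δ1 w2=1 w5=1 w1=1 w0=0 w3=1 clk=0 w6=0 w4=1
t2.Δ0 w2=1 w5=1 w1=1 w0=0 w3=1 clk=0 w6=0 w4=1
t2.Δ1 w2=1 w5=1 w1=1 w0=0 w3=1 clk=1 w6=0 w4=0
t2.Δ2 w2=0 w5=1 w1=0 w0=0 w3=0 clk=1 w6=1 w4=0
t2.Δ3 w2=0 w5=0 w1=1 w0=0 w3=0 clk=1 w6=1 w4=0
t3.Δ0 w2=0 w5=0 w1=1 w0=0 w3=0 clk=1 w6=1 w4=0
t3.Δ1 w2=0 w5=0 w1=1 w0=0 w3=0 clk=0 w6=1 w4=0
t4.Δ0 w2=0 w5=0 w1=1 w0=0 w3=0 clk=0 w6=1 w4=0
t4.Δ1 w2=0 w5=0 w1=1 w0=0 w3=0 clk=1 w6=1 w4=0
t4.Δ2 w2=1 w5=0 w1=1 w0=1 w3=0 clk=1 w6=1 w4=0
t4.Δ3 w2=1 w5=1 w1=0 w0=1 w3=0 clk=1 w6=1 w4=0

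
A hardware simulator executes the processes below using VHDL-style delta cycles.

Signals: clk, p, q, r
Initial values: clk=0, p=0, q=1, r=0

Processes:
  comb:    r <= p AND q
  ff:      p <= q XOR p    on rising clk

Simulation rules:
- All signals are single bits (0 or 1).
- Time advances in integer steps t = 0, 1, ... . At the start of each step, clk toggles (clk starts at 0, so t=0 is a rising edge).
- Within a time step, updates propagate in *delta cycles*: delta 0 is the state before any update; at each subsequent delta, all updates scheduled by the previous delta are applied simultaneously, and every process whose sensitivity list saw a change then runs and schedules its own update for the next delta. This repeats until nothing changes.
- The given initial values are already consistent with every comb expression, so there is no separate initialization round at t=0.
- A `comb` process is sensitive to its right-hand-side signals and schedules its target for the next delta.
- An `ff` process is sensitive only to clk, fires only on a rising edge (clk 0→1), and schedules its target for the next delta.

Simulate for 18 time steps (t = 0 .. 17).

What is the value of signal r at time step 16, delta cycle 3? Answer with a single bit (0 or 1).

t0.Δ0 r=0 q=1 clk=0 p=0
t0.Δ1 r=0 q=1 clk=1 p=0
t0.Δ2 r=0 q=1 clk=1 p=1
t0.Δ3 r=1 q=1 clk=1 p=1
t1.Δ0 r=1 q=1 clk=1 p=1
t1.Δ1 r=1 q=1 clk=0 p=1
t2.Δ0 r=1 q=1 clk=0 p=1
t2.Δ1 r=1 q=1 clk=1 p=1
t2.Δ2 r=1 q=1 clk=1 p=0
t2.Δ3 r=0 q=1 clk=1 p=0
t3.Δ0 r=0 q=1 clk=1 p=0
t3.Δ1 r=0 q=1 clk=0 p=0
t4.Δ0 r=0 q=1 clk=0 p=0
t4.Δ1 r=0 q=1 clk=1 p=0
t4.Δ2 r=0 q=1 clk=1 p=1
t4.Δ3 r=1 q=1 clk=1 p=1
t5.Δ0 r=1 q=1 clk=1 p=1
t5.Δ1 r=1 q=1 clk=0 p=1
t6.Δ0 r=1 q=1 clk=0 p=1
t6.Δ1 r=1 q=1 clk=1 p=1
t6.Δ2 r=1 q=1 clk=1 p=0
t6.Δ3 r=0 q=1 clk=1 p=0
t7.Δ0 r=0 q=1 clk=1 p=0
t7.Δ1 r=0 q=1 clk=0 p=0
t8.Δ0 r=0 q=1 clk=0 p=0
t8.Δ1 r=0 q=1 clk=1 p=0
t8.Δ2 r=0 q=1 clk=1 p=1
t8.Δ3 r=1 q=1 clk=1 p=1
t9.Δ0 r=1 q=1 clk=1 p=1
t9.Δ1 r=1 q=1 clk=0 p=1
t10.Δ0 r=1 q=1 clk=0 p=1
t10.Δ1 r=1 q=1 clk=1 p=1
t10.Δ2 r=1 q=1 clk=1 p=0
t10.Δ3 r=0 q=1 clk=1 p=0
t11.Δ0 r=0 q=1 clk=1 p=0
t11.Δ1 r=0 q=1 clk=0 p=0
t12.Δ0 r=0 q=1 clk=0 p=0
t12.Δ1 r=0 q=1 clk=1 p=0
t12.Δ2 r=0 q=1 clk=1 p=1
t12.Δ3 r=1 q=1 clk=1 p=1
t13.Δ0 r=1 q=1 clk=1 p=1
t13.Δ1 r=1 q=1 clk=0 p=1
t14.Δ0 r=1 q=1 clk=0 p=1
t14.Δ1 r=1 q=1 clk=1 p=1
t14.Δ2 r=1 q=1 clk=1 p=0
t14.Δ3 r=0 q=1 clk=1 p=0
t15.Δ0 r=0 q=1 clk=1 p=0
t15.Δ1 r=0 q=1 clk=0 p=0
t16.Δ0 r=0 q=1 clk=0 p=0
t16.Δ1 r=0 q=1 clk=1 p=0
t16.Δ2 r=0 q=1 clk=1 p=1
t16.Δ3 r=1 q=1 clk=1 p=1
t17.Δ0 r=1 q=1 clk=1 p=1
t17.Δ1 r=1 q=1 clk=0 p=1

1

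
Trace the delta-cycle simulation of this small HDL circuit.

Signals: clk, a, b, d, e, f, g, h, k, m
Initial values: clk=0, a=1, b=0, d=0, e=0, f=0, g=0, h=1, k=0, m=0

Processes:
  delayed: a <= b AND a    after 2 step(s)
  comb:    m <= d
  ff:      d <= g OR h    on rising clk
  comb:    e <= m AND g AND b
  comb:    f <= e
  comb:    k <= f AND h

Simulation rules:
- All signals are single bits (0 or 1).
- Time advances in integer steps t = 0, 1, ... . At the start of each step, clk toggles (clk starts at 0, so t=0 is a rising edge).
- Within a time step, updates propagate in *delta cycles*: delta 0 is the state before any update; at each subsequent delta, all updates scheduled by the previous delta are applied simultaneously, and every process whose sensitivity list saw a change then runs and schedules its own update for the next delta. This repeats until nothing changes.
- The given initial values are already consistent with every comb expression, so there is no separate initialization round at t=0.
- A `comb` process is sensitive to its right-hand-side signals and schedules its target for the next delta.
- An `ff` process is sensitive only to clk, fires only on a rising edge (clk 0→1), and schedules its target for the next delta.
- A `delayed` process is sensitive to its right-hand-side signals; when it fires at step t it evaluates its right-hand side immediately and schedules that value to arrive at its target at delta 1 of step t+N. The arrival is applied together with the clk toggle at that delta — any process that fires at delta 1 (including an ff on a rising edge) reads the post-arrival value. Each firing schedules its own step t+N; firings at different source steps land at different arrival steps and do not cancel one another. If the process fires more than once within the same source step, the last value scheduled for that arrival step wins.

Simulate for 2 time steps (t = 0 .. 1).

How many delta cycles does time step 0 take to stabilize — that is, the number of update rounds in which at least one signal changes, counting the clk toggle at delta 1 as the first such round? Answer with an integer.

[bits: clk,h,g,e,m,a,k,f,b,d]
t=0: Δ0=0100010000 Δ1=1100010000 Δ2=1100010001 Δ3=1100110001 | 3Δ
t=1: Δ0=1100110001 Δ1=0100110001 | 1Δ

3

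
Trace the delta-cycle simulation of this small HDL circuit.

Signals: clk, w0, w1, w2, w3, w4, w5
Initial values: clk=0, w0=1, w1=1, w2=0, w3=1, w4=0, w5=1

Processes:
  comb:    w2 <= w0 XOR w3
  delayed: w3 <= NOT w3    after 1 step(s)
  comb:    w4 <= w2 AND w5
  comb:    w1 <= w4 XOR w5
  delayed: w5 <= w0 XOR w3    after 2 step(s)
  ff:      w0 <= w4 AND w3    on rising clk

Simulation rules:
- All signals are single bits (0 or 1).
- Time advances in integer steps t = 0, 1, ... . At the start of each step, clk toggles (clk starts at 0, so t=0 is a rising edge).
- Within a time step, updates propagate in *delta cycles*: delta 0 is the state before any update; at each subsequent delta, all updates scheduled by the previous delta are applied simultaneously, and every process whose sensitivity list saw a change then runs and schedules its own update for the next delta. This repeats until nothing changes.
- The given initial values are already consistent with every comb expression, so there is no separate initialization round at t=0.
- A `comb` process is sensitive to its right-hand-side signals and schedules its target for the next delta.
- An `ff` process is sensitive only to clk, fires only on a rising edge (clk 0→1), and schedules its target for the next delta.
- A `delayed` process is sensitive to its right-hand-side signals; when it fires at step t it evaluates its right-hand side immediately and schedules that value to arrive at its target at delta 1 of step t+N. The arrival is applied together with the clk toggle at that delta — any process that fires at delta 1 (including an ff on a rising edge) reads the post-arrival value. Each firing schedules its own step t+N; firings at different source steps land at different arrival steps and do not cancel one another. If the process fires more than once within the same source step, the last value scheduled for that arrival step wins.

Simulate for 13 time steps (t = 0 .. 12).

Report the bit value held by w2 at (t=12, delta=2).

t0.Δ0 w4=0 w1=1 w5=1 w2=0 w3=1 w0=1 clk=0
t0.Δ1 w4=0 w1=1 w5=1 w2=0 w3=1 w0=1 clk=1
t0.Δ2 w4=0 w1=1 w5=1 w2=0 w3=1 w0=0 clk=1
t0.Δ3 w4=0 w1=1 w5=1 w2=1 w3=1 w0=0 clk=1
t0.Δ4 w4=1 w1=1 w5=1 w2=1 w3=1 w0=0 clk=1
t0.Δ5 w4=1 w1=0 w5=1 w2=1 w3=1 w0=0 clk=1
t1.Δ0 w4=1 w1=0 w5=1 w2=1 w3=1 w0=0 clk=1
t1.Δ1 w4=1 w1=0 w5=1 w2=1 w3=1 w0=0 clk=0
t2.Δ0 w4=1 w1=0 w5=1 w2=1 w3=1 w0=0 clk=0
t2.Δ1 w4=1 w1=0 w5=1 w2=1 w3=1 w0=0 clk=1
t2.Δ2 w4=1 w1=0 w5=1 w2=1 w3=1 w0=1 clk=1
t2.Δ3 w4=1 w1=0 w5=1 w2=0 w3=1 w0=1 clk=1
t2.Δ4 w4=0 w1=0 w5=1 w2=0 w3=1 w0=1 clk=1
t2.Δ5 w4=0 w1=1 w5=1 w2=0 w3=1 w0=1 clk=1
t3.Δ0 w4=0 w1=1 w5=1 w2=0 w3=1 w0=1 clk=1
t3.Δ1 w4=0 w1=1 w5=1 w2=0 w3=1 w0=1 clk=0
t4.Δ0 w4=0 w1=1 w5=1 w2=0 w3=1 w0=1 clk=0
t4.Δ1 w4=0 w1=1 w5=0 w2=0 w3=1 w0=1 clk=1
t4.Δ2 w4=0 w1=0 w5=0 w2=0 w3=1 w0=0 clk=1
t4.Δ3 w4=0 w1=0 w5=0 w2=1 w3=1 w0=0 clk=1
t5.Δ0 w4=0 w1=0 w5=0 w2=1 w3=1 w0=0 clk=1
t5.Δ1 w4=0 w1=0 w5=0 w2=1 w3=1 w0=0 clk=0
t6.Δ0 w4=0 w1=0 w5=0 w2=1 w3=1 w0=0 clk=0
t6.Δ1 w4=0 w1=0 w5=1 w2=1 w3=1 w0=0 clk=1
t6.Δ2 w4=1 w1=1 w5=1 w2=1 w3=1 w0=0 clk=1
t6.Δ3 w4=1 w1=0 w5=1 w2=1 w3=1 w0=0 clk=1
t7.Δ0 w4=1 w1=0 w5=1 w2=1 w3=1 w0=0 clk=1
t7.Δ1 w4=1 w1=0 w5=1 w2=1 w3=1 w0=0 clk=0
t8.Δ0 w4=1 w1=0 w5=1 w2=1 w3=1 w0=0 clk=0
t8.Δ1 w4=1 w1=0 w5=1 w2=1 w3=1 w0=0 clk=1
t8.Δ2 w4=1 w1=0 w5=1 w2=1 w3=1 w0=1 clk=1
t8.Δ3 w4=1 w1=0 w5=1 w2=0 w3=1 w0=1 clk=1
t8.Δ4 w4=0 w1=0 w5=1 w2=0 w3=1 w0=1 clk=1
t8.Δ5 w4=0 w1=1 w5=1 w2=0 w3=1 w0=1 clk=1
t9.Δ0 w4=0 w1=1 w5=1 w2=0 w3=1 w0=1 clk=1
t9.Δ1 w4=0 w1=1 w5=1 w2=0 w3=1 w0=1 clk=0
t10.Δ0 w4=0 w1=1 w5=1 w2=0 w3=1 w0=1 clk=0
t10.Δ1 w4=0 w1=1 w5=0 w2=0 w3=1 w0=1 clk=1
t10.Δ2 w4=0 w1=0 w5=0 w2=0 w3=1 w0=0 clk=1
t10.Δ3 w4=0 w1=0 w5=0 w2=1 w3=1 w0=0 clk=1
t11.Δ0 w4=0 w1=0 w5=0 w2=1 w3=1 w0=0 clk=1
t11.Δ1 w4=0 w1=0 w5=0 w2=1 w3=1 w0=0 clk=0
t12.Δ0 w4=0 w1=0 w5=0 w2=1 w3=1 w0=0 clk=0
t12.Δ1 w4=0 w1=0 w5=1 w2=1 w3=1 w0=0 clk=1
t12.Δ2 w4=1 w1=1 w5=1 w2=1 w3=1 w0=0 clk=1
t12.Δ3 w4=1 w1=0 w5=1 w2=1 w3=1 w0=0 clk=1

1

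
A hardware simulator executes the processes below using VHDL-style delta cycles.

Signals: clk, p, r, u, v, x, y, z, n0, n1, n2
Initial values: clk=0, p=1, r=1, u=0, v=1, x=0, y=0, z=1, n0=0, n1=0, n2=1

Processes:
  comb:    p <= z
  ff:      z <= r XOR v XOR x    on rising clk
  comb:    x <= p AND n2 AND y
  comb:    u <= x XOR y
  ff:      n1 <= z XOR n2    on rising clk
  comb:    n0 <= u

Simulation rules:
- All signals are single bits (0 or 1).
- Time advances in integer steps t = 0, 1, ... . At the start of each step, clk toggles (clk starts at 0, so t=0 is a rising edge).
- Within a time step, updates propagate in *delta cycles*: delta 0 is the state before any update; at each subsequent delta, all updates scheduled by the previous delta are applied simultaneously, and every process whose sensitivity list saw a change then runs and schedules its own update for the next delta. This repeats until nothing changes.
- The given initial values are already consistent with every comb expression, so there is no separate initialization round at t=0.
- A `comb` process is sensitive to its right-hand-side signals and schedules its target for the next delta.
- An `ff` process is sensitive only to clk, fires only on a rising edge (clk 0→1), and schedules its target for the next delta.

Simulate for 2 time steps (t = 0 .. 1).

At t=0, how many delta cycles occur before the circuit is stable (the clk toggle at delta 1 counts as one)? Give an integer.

3

t0.Δ0 z=1 v=1 clk=0 y=0 x=0 u=0 p=1 n1=0 r=1 n2=1 n0=0
t0.Δ1 z=1 v=1 clk=1 y=0 x=0 u=0 p=1 n1=0 r=1 n2=1 n0=0
t0.Δ2 z=0 v=1 clk=1 y=0 x=0 u=0 p=1 n1=0 r=1 n2=1 n0=0
t0.Δ3 z=0 v=1 clk=1 y=0 x=0 u=0 p=0 n1=0 r=1 n2=1 n0=0
t1.Δ0 z=0 v=1 clk=1 y=0 x=0 u=0 p=0 n1=0 r=1 n2=1 n0=0
t1.Δ1 z=0 v=1 clk=0 y=0 x=0 u=0 p=0 n1=0 r=1 n2=1 n0=0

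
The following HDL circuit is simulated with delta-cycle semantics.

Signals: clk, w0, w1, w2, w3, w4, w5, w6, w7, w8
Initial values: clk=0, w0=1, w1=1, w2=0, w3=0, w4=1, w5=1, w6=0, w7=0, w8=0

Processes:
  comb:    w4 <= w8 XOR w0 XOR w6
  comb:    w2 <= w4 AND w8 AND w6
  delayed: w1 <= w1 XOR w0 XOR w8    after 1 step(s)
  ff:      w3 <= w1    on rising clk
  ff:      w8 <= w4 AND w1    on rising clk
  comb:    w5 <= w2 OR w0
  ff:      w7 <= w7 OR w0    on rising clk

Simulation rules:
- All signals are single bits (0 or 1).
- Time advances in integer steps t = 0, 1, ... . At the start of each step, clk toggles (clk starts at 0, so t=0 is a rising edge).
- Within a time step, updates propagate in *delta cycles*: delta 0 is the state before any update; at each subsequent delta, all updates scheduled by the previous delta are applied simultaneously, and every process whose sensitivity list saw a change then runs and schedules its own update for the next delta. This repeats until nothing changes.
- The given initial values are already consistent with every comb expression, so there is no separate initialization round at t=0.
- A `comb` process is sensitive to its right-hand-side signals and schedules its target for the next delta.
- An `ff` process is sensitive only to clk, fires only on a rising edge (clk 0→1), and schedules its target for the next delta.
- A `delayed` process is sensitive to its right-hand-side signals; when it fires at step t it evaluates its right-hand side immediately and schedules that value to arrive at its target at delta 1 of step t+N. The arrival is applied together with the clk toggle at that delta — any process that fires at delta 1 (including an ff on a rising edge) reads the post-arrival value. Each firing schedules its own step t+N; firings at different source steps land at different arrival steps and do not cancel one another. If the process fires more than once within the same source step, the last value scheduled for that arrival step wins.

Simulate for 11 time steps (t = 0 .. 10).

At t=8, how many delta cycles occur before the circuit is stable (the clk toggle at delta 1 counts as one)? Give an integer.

[bits: w0,w5,w6,w8,w7,w4,w3,clk,w1,w2]
t=0: Δ0=1100010010 Δ1=1100010110 Δ2=1101111110 Δ3=1101101110 | 3Δ
t=1: Δ0=1101101110 Δ1=1101101010 | 1Δ
t=2: Δ0=1101101010 Δ1=1101101110 Δ2=1100101110 Δ3=1100111110 | 3Δ
t=3: Δ0=1100111110 Δ1=1100111000 | 1Δ
t=4: Δ0=1100111000 Δ1=1100111110 Δ2=1101111110 Δ3=1101101110 | 3Δ
t=5: Δ0=1101101110 Δ1=1101101010 | 1Δ
t=6: Δ0=1101101010 Δ1=1101101110 Δ2=1100101110 Δ3=1100111110 | 3Δ
t=7: Δ0=1100111110 Δ1=1100111000 | 1Δ
t=8: Δ0=1100111000 Δ1=1100111110 Δ2=1101111110 Δ3=1101101110 | 3Δ
t=9: Δ0=1101101110 Δ1=1101101010 | 1Δ
t=10: Δ0=1101101010 Δ1=1101101110 Δ2=1100101110 Δ3=1100111110 | 3Δ

3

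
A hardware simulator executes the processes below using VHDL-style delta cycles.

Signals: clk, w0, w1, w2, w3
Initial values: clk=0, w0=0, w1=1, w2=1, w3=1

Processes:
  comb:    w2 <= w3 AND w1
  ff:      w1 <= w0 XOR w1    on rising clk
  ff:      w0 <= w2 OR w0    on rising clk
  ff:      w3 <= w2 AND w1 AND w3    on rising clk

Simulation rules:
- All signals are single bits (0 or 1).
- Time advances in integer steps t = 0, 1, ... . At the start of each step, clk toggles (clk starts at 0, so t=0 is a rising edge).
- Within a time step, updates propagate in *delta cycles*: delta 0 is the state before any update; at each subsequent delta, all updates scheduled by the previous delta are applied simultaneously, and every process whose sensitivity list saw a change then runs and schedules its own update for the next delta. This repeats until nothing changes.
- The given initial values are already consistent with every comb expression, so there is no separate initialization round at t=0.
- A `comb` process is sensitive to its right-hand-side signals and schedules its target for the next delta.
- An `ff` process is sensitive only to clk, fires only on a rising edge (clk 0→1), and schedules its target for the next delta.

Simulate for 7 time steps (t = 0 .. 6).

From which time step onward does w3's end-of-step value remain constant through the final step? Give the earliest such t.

t0.Δ0 w3=1 w2=1 w0=0 w1=1 clk=0
t0.Δ1 w3=1 w2=1 w0=0 w1=1 clk=1
t0.Δ2 w3=1 w2=1 w0=1 w1=1 clk=1
t1.Δ0 w3=1 w2=1 w0=1 w1=1 clk=1
t1.Δ1 w3=1 w2=1 w0=1 w1=1 clk=0
t2.Δ0 w3=1 w2=1 w0=1 w1=1 clk=0
t2.Δ1 w3=1 w2=1 w0=1 w1=1 clk=1
t2.Δ2 w3=1 w2=1 w0=1 w1=0 clk=1
t2.Δ3 w3=1 w2=0 w0=1 w1=0 clk=1
t3.Δ0 w3=1 w2=0 w0=1 w1=0 clk=1
t3.Δ1 w3=1 w2=0 w0=1 w1=0 clk=0
t4.Δ0 w3=1 w2=0 w0=1 w1=0 clk=0
t4.Δ1 w3=1 w2=0 w0=1 w1=0 clk=1
t4.Δ2 w3=0 w2=0 w0=1 w1=1 clk=1
t5.Δ0 w3=0 w2=0 w0=1 w1=1 clk=1
t5.Δ1 w3=0 w2=0 w0=1 w1=1 clk=0
t6.Δ0 w3=0 w2=0 w0=1 w1=1 clk=0
t6.Δ1 w3=0 w2=0 w0=1 w1=1 clk=1
t6.Δ2 w3=0 w2=0 w0=1 w1=0 clk=1

4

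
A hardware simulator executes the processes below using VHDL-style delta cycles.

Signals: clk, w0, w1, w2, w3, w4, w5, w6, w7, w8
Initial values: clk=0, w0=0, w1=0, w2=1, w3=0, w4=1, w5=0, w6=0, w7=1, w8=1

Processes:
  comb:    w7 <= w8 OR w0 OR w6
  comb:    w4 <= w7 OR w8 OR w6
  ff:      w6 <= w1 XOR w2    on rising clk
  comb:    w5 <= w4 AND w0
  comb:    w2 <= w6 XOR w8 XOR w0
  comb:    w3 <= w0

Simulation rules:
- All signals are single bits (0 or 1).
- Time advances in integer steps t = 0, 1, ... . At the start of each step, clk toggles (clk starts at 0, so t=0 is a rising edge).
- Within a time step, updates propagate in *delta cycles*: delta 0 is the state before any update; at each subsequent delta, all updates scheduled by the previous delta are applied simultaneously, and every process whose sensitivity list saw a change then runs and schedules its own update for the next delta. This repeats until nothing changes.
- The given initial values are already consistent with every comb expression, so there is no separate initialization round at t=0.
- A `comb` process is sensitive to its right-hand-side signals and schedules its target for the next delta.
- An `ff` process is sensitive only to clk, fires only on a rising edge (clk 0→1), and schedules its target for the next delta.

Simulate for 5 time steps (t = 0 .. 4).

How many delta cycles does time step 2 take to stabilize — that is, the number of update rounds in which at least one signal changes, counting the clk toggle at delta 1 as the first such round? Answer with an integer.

t=0 Δ0: clk=0 w4=1 w2=1 w8=1 w3=0 w5=0 w1=0 w7=1 w0=0 w6=0
  Δ1: clk:0→1
  Δ2: w6:0→1
  Δ3: w2:1→0
  (3Δ to stable)
t=1 Δ0: clk=1 w4=1 w2=0 w8=1 w3=0 w5=0 w1=0 w7=1 w0=0 w6=1
  Δ1: clk:1→0
  (1Δ to stable)
t=2 Δ0: clk=0 w4=1 w2=0 w8=1 w3=0 w5=0 w1=0 w7=1 w0=0 w6=1
  Δ1: clk:0→1
  Δ2: w6:1→0
  Δ3: w2:0→1
  (3Δ to stable)
t=3 Δ0: clk=1 w4=1 w2=1 w8=1 w3=0 w5=0 w1=0 w7=1 w0=0 w6=0
  Δ1: clk:1→0
  (1Δ to stable)
t=4 Δ0: clk=0 w4=1 w2=1 w8=1 w3=0 w5=0 w1=0 w7=1 w0=0 w6=0
  Δ1: clk:0→1
  Δ2: w6:0→1
  Δ3: w2:1→0
  (3Δ to stable)

3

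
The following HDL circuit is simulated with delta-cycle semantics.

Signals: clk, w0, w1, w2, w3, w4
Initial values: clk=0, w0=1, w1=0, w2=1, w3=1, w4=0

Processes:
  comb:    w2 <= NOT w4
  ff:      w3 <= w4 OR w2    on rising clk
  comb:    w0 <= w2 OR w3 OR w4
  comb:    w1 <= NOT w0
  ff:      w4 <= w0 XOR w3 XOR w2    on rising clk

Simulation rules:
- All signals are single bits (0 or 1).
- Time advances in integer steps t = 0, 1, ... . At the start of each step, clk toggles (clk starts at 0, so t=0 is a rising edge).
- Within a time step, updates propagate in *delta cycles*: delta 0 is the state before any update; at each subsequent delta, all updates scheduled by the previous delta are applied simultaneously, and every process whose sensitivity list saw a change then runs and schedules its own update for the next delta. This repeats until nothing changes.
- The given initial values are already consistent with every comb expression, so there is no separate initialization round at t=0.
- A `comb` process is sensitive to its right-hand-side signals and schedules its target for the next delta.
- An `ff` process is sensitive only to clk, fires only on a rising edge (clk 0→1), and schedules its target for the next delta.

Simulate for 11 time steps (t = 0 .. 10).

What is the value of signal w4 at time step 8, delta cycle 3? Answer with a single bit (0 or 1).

1

t=0 Δ0: w4=0 w2=1 w3=1 w0=1 clk=0 w1=0
  Δ1: clk:0→1
  Δ2: w4:0→1
  Δ3: w2:1→0
  (3Δ to stable)
t=1 Δ0: w4=1 w2=0 w3=1 w0=1 clk=1 w1=0
  Δ1: clk:1→0
  (1Δ to stable)
t=2 Δ0: w4=1 w2=0 w3=1 w0=1 clk=0 w1=0
  Δ1: clk:0→1
  Δ2: w4:1→0
  Δ3: w2:0→1
  (3Δ to stable)
t=3 Δ0: w4=0 w2=1 w3=1 w0=1 clk=1 w1=0
  Δ1: clk:1→0
  (1Δ to stable)
t=4 Δ0: w4=0 w2=1 w3=1 w0=1 clk=0 w1=0
  Δ1: clk:0→1
  Δ2: w4:0→1
  Δ3: w2:1→0
  (3Δ to stable)
t=5 Δ0: w4=1 w2=0 w3=1 w0=1 clk=1 w1=0
  Δ1: clk:1→0
  (1Δ to stable)
t=6 Δ0: w4=1 w2=0 w3=1 w0=1 clk=0 w1=0
  Δ1: clk:0→1
  Δ2: w4:1→0
  Δ3: w2:0→1
  (3Δ to stable)
t=7 Δ0: w4=0 w2=1 w3=1 w0=1 clk=1 w1=0
  Δ1: clk:1→0
  (1Δ to stable)
t=8 Δ0: w4=0 w2=1 w3=1 w0=1 clk=0 w1=0
  Δ1: clk:0→1
  Δ2: w4:0→1
  Δ3: w2:1→0
  (3Δ to stable)
t=9 Δ0: w4=1 w2=0 w3=1 w0=1 clk=1 w1=0
  Δ1: clk:1→0
  (1Δ to stable)
t=10 Δ0: w4=1 w2=0 w3=1 w0=1 clk=0 w1=0
  Δ1: clk:0→1
  Δ2: w4:1→0
  Δ3: w2:0→1
  (3Δ to stable)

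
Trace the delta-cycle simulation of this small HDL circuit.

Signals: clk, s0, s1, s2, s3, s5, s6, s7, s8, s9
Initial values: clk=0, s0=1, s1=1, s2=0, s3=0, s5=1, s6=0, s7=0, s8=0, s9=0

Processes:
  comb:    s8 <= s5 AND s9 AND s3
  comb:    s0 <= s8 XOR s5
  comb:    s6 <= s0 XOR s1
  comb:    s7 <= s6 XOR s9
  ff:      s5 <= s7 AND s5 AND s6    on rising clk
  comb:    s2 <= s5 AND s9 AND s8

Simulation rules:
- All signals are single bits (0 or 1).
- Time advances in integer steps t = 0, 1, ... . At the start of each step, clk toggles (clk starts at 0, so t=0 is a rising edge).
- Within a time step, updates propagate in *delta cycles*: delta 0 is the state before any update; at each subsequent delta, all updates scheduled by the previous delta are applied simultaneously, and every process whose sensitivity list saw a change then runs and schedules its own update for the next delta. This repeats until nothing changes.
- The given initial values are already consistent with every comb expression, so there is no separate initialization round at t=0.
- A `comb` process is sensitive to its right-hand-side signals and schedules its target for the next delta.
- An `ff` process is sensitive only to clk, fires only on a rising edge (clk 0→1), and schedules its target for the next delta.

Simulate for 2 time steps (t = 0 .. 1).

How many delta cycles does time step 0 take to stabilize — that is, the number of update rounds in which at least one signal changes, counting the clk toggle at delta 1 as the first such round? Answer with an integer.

t=0 Δ0: clk=0 s3=0 s1=1 s5=1 s6=0 s7=0 s8=0 s0=1 s9=0 s2=0
  Δ1: clk:0→1
  Δ2: s5:1→0
  Δ3: s0:1→0
  Δ4: s6:0→1
  Δ5: s7:0→1
  (5Δ to stable)
t=1 Δ0: clk=1 s3=0 s1=1 s5=0 s6=1 s7=1 s8=0 s0=0 s9=0 s2=0
  Δ1: clk:1→0
  (1Δ to stable)

5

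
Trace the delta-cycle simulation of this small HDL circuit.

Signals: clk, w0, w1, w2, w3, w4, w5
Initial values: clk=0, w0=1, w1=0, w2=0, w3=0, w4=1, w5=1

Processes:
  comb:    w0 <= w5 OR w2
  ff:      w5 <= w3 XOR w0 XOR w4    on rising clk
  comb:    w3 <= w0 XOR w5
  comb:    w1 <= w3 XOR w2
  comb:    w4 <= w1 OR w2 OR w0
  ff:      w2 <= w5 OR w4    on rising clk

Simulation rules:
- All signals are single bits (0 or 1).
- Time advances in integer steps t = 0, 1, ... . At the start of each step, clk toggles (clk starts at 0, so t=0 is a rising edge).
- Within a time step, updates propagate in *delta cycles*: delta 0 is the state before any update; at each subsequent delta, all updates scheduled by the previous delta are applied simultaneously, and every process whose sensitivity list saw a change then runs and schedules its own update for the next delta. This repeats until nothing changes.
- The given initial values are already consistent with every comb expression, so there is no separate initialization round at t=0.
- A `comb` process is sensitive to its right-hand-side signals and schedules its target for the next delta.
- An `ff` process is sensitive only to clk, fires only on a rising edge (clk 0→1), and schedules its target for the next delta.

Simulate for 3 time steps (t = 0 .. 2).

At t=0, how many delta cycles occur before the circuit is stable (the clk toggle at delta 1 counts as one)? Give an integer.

t0.Δ0 w0=1 w1=0 w2=0 clk=0 w5=1 w4=1 w3=0
t0.Δ1 w0=1 w1=0 w2=0 clk=1 w5=1 w4=1 w3=0
t0.Δ2 w0=1 w1=0 w2=1 clk=1 w5=0 w4=1 w3=0
t0.Δ3 w0=1 w1=1 w2=1 clk=1 w5=0 w4=1 w3=1
t0.Δ4 w0=1 w1=0 w2=1 clk=1 w5=0 w4=1 w3=1
t1.Δ0 w0=1 w1=0 w2=1 clk=1 w5=0 w4=1 w3=1
t1.Δ1 w0=1 w1=0 w2=1 clk=0 w5=0 w4=1 w3=1
t2.Δ0 w0=1 w1=0 w2=1 clk=0 w5=0 w4=1 w3=1
t2.Δ1 w0=1 w1=0 w2=1 clk=1 w5=0 w4=1 w3=1
t2.Δ2 w0=1 w1=0 w2=1 clk=1 w5=1 w4=1 w3=1
t2.Δ3 w0=1 w1=0 w2=1 clk=1 w5=1 w4=1 w3=0
t2.Δ4 w0=1 w1=1 w2=1 clk=1 w5=1 w4=1 w3=0

4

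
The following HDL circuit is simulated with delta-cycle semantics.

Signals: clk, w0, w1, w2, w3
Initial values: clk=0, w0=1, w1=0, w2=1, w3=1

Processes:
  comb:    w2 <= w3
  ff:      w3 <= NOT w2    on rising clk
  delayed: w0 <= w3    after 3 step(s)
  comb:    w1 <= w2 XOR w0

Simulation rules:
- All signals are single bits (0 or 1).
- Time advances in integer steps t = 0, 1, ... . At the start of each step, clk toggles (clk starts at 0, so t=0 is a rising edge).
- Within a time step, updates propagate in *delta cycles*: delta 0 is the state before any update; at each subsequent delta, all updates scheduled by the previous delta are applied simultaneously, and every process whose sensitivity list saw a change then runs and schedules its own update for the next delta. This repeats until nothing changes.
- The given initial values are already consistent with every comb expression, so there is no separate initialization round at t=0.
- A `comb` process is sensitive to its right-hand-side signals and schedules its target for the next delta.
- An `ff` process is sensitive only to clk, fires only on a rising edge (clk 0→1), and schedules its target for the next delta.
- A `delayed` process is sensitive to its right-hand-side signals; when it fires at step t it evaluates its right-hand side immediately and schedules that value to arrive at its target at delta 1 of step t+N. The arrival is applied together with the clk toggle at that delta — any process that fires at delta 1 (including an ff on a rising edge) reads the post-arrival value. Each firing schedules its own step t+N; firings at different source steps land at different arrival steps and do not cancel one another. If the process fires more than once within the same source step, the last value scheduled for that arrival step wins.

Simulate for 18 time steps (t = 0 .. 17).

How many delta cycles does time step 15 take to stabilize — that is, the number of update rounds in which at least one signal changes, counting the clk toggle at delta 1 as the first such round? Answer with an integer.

2

[bits: w1,w0,clk,w2,w3]
t=0: Δ0=01011 Δ1=01111 Δ2=01110 Δ3=01100 Δ4=11100 | 4Δ
t=1: Δ0=11100 Δ1=11000 | 1Δ
t=2: Δ0=11000 Δ1=11100 Δ2=11101 Δ3=11111 Δ4=01111 | 4Δ
t=3: Δ0=01111 Δ1=00011 Δ2=10011 | 2Δ
t=4: Δ0=10011 Δ1=10111 Δ2=10110 Δ3=10100 Δ4=00100 | 4Δ
t=5: Δ0=00100 Δ1=01000 Δ2=11000 | 2Δ
t=6: Δ0=11000 Δ1=11100 Δ2=11101 Δ3=11111 Δ4=01111 | 4Δ
t=7: Δ0=01111 Δ1=00011 Δ2=10011 | 2Δ
t=8: Δ0=10011 Δ1=10111 Δ2=10110 Δ3=10100 Δ4=00100 | 4Δ
t=9: Δ0=00100 Δ1=01000 Δ2=11000 | 2Δ
t=10: Δ0=11000 Δ1=11100 Δ2=11101 Δ3=11111 Δ4=01111 | 4Δ
t=11: Δ0=01111 Δ1=00011 Δ2=10011 | 2Δ
t=12: Δ0=10011 Δ1=10111 Δ2=10110 Δ3=10100 Δ4=00100 | 4Δ
t=13: Δ0=00100 Δ1=01000 Δ2=11000 | 2Δ
t=14: Δ0=11000 Δ1=11100 Δ2=11101 Δ3=11111 Δ4=01111 | 4Δ
t=15: Δ0=01111 Δ1=00011 Δ2=10011 | 2Δ
t=16: Δ0=10011 Δ1=10111 Δ2=10110 Δ3=10100 Δ4=00100 | 4Δ
t=17: Δ0=00100 Δ1=01000 Δ2=11000 | 2Δ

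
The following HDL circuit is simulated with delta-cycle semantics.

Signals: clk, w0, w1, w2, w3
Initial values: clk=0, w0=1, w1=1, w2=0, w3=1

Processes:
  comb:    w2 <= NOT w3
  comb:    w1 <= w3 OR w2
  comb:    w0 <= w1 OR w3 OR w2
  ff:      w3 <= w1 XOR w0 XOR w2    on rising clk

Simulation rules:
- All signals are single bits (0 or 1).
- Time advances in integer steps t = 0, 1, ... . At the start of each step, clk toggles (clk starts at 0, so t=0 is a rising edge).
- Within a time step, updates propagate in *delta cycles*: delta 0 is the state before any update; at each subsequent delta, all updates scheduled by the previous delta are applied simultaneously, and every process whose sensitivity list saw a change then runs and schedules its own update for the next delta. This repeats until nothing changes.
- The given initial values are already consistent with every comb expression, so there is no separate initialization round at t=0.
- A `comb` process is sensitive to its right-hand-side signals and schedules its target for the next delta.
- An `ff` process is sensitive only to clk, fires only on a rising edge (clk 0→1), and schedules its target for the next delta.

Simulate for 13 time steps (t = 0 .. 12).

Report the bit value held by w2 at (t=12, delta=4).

1

t=0 Δ0: w2=0 w0=1 clk=0 w3=1 w1=1
  Δ1: clk:0→1
  Δ2: w3:1→0
  Δ3: w2:0→1, w1:1→0
  Δ4: w1:0→1
  (4Δ to stable)
t=1 Δ0: w2=1 w0=1 clk=1 w3=0 w1=1
  Δ1: clk:1→0
  (1Δ to stable)
t=2 Δ0: w2=1 w0=1 clk=0 w3=0 w1=1
  Δ1: clk:0→1
  Δ2: w3:0→1
  Δ3: w2:1→0
  (3Δ to stable)
t=3 Δ0: w2=0 w0=1 clk=1 w3=1 w1=1
  Δ1: clk:1→0
  (1Δ to stable)
t=4 Δ0: w2=0 w0=1 clk=0 w3=1 w1=1
  Δ1: clk:0→1
  Δ2: w3:1→0
  Δ3: w2:0→1, w1:1→0
  Δ4: w1:0→1
  (4Δ to stable)
t=5 Δ0: w2=1 w0=1 clk=1 w3=0 w1=1
  Δ1: clk:1→0
  (1Δ to stable)
t=6 Δ0: w2=1 w0=1 clk=0 w3=0 w1=1
  Δ1: clk:0→1
  Δ2: w3:0→1
  Δ3: w2:1→0
  (3Δ to stable)
t=7 Δ0: w2=0 w0=1 clk=1 w3=1 w1=1
  Δ1: clk:1→0
  (1Δ to stable)
t=8 Δ0: w2=0 w0=1 clk=0 w3=1 w1=1
  Δ1: clk:0→1
  Δ2: w3:1→0
  Δ3: w2:0→1, w1:1→0
  Δ4: w1:0→1
  (4Δ to stable)
t=9 Δ0: w2=1 w0=1 clk=1 w3=0 w1=1
  Δ1: clk:1→0
  (1Δ to stable)
t=10 Δ0: w2=1 w0=1 clk=0 w3=0 w1=1
  Δ1: clk:0→1
  Δ2: w3:0→1
  Δ3: w2:1→0
  (3Δ to stable)
t=11 Δ0: w2=0 w0=1 clk=1 w3=1 w1=1
  Δ1: clk:1→0
  (1Δ to stable)
t=12 Δ0: w2=0 w0=1 clk=0 w3=1 w1=1
  Δ1: clk:0→1
  Δ2: w3:1→0
  Δ3: w2:0→1, w1:1→0
  Δ4: w1:0→1
  (4Δ to stable)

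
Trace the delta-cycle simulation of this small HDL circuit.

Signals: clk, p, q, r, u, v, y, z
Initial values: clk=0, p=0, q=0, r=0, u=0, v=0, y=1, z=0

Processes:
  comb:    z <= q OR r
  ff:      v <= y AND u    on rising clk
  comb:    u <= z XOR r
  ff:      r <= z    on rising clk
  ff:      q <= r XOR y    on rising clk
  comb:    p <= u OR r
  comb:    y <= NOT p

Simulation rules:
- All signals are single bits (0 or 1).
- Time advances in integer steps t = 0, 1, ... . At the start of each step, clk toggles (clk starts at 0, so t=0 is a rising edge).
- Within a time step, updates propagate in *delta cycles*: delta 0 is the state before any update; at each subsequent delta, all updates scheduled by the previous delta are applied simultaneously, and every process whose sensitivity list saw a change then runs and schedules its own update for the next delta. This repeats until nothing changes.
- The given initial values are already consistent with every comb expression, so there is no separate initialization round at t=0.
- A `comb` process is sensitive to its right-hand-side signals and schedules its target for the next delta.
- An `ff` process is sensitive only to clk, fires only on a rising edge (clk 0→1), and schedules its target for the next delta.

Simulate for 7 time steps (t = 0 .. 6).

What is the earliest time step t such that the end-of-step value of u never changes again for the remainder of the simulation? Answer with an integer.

2

[bits: q,v,u,r,z,p,clk,y]
t=0: Δ0=00000001 Δ1=00000011 Δ2=10000011 Δ3=10001011 Δ4=10101011 Δ5=10101111 Δ6=10101110 | 6Δ
t=1: Δ0=10101110 Δ1=10101100 | 1Δ
t=2: Δ0=10101100 Δ1=10101110 Δ2=00111110 Δ3=00011110 | 3Δ
t=3: Δ0=00011110 Δ1=00011100 | 1Δ
t=4: Δ0=00011100 Δ1=00011110 Δ2=10011110 | 2Δ
t=5: Δ0=10011110 Δ1=10011100 | 1Δ
t=6: Δ0=10011100 Δ1=10011110 | 1Δ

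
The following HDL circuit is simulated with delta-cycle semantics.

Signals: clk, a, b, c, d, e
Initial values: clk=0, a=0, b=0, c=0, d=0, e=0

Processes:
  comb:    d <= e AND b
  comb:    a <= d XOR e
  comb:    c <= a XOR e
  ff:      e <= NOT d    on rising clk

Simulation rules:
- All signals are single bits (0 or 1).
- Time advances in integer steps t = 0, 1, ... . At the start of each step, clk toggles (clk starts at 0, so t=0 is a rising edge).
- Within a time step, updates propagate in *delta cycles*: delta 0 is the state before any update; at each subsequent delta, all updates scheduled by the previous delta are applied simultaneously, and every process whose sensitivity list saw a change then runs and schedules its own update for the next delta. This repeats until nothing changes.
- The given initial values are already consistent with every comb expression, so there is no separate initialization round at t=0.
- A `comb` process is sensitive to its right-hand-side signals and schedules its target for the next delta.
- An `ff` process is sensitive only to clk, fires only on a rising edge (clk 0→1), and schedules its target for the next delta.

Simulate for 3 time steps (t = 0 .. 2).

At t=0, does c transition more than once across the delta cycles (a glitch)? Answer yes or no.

[bits: c,e,a,clk,b,d]
t=0: Δ0=000000 Δ1=000100 Δ2=010100 Δ3=111100 Δ4=011100 | 4Δ
t=1: Δ0=011100 Δ1=011000 | 1Δ
t=2: Δ0=011000 Δ1=011100 | 1Δ

yes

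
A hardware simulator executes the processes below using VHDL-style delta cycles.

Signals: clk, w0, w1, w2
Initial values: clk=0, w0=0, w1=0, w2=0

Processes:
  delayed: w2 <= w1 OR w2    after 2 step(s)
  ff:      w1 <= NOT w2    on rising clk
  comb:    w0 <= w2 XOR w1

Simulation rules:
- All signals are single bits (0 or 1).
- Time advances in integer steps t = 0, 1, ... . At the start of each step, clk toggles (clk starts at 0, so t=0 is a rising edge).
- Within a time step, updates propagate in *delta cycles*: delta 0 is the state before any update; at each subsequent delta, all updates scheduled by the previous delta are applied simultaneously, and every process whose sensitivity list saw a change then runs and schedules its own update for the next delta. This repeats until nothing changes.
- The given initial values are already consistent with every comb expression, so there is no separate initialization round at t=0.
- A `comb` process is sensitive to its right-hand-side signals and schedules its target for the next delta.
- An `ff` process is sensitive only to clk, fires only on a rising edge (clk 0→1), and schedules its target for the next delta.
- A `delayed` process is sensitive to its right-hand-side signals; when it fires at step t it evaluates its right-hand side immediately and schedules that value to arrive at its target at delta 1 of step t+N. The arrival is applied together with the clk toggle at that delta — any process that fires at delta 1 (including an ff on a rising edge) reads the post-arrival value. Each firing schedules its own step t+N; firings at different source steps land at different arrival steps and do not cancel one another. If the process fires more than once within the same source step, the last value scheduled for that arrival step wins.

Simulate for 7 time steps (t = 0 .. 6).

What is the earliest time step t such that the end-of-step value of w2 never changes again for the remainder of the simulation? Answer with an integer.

2

t0.Δ0 w2=0 clk=0 w0=0 w1=0
t0.Δ1 w2=0 clk=1 w0=0 w1=0
t0.Δ2 w2=0 clk=1 w0=0 w1=1
t0.Δ3 w2=0 clk=1 w0=1 w1=1
t1.Δ0 w2=0 clk=1 w0=1 w1=1
t1.Δ1 w2=0 clk=0 w0=1 w1=1
t2.Δ0 w2=0 clk=0 w0=1 w1=1
t2.Δ1 w2=1 clk=1 w0=1 w1=1
t2.Δ2 w2=1 clk=1 w0=0 w1=0
t2.Δ3 w2=1 clk=1 w0=1 w1=0
t3.Δ0 w2=1 clk=1 w0=1 w1=0
t3.Δ1 w2=1 clk=0 w0=1 w1=0
t4.Δ0 w2=1 clk=0 w0=1 w1=0
t4.Δ1 w2=1 clk=1 w0=1 w1=0
t5.Δ0 w2=1 clk=1 w0=1 w1=0
t5.Δ1 w2=1 clk=0 w0=1 w1=0
t6.Δ0 w2=1 clk=0 w0=1 w1=0
t6.Δ1 w2=1 clk=1 w0=1 w1=0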